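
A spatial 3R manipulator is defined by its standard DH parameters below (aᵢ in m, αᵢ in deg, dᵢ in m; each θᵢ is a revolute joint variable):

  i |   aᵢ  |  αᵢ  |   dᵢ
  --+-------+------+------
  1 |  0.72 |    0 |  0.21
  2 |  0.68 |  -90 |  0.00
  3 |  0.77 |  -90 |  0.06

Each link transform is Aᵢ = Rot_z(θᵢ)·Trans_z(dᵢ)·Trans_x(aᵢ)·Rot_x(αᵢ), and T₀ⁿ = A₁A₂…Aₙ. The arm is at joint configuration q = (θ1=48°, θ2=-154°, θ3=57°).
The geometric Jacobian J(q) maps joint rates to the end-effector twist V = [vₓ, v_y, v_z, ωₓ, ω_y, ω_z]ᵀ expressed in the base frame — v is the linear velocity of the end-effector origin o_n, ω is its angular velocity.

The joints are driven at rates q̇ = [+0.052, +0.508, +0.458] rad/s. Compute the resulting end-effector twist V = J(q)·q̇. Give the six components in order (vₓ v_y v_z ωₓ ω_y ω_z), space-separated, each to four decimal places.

o_n = [0.2364, -0.5383, -0.4358]
J₁: ẑ×o_n = [0.5383, 0.2364, -0.0000], ω = ẑ
J2: z=[0.0000, 0.0000, 1.0000] o=[0.4818, 0.5351, 0.2100] → [1.0733, -0.2454, 0.0000, 0.0000, 0.0000, 1.0000]
J3: z=[0.9613, -0.2756, 0.0000] o=[0.2943, -0.1186, 0.2100] → [0.1780, 0.6208, -0.4194, 0.9613, -0.2756, 0.0000]
V = J·q̇ = [0.6548, 0.1720, -0.1921, 0.4403, -0.1262, 0.5600]

0.6548 0.1720 -0.1921 0.4403 -0.1262 0.5600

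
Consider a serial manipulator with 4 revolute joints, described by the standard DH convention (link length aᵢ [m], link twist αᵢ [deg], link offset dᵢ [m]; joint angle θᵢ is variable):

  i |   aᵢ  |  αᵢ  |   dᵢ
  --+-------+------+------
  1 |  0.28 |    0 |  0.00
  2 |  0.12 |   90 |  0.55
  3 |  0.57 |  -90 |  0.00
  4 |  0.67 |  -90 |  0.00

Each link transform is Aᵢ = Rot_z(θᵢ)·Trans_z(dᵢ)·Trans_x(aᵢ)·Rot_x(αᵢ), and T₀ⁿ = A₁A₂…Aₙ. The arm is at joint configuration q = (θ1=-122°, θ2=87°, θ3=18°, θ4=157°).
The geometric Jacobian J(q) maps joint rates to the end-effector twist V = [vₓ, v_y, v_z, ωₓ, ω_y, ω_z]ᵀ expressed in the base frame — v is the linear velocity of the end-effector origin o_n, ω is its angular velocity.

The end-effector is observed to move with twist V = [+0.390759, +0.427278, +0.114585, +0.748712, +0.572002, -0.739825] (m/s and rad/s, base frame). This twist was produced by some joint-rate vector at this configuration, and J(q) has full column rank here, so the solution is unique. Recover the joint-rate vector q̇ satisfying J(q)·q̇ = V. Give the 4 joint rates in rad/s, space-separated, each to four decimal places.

o_n = [0.0637, -0.0663, 0.5356]
J₁: ẑ×o_n = [0.0663, 0.0637, -0.0000], ω = ẑ
J2: z=[0.0000, 0.0000, 1.0000] o=[-0.1484, -0.2375, 0.0000] → [-0.1711, 0.2120, 0.0000, 0.0000, 0.0000, 1.0000]
J3: z=[-0.5736, -0.8192, 0.0000] o=[-0.0501, -0.3063, 0.5500] → [0.0118, -0.0083, -0.0445, -0.5736, -0.8192, 0.0000]
J4: z=[-0.2531, 0.1772, 0.9511] o=[0.3940, -0.6172, 0.7261] → [-0.5577, -0.3624, -0.0809, -0.2531, 0.1772, 0.9511]
q̇ = J⁺·V = [-0.3780, 0.5160, -0.8980, -0.9230]

-0.3780 0.5160 -0.8980 -0.9230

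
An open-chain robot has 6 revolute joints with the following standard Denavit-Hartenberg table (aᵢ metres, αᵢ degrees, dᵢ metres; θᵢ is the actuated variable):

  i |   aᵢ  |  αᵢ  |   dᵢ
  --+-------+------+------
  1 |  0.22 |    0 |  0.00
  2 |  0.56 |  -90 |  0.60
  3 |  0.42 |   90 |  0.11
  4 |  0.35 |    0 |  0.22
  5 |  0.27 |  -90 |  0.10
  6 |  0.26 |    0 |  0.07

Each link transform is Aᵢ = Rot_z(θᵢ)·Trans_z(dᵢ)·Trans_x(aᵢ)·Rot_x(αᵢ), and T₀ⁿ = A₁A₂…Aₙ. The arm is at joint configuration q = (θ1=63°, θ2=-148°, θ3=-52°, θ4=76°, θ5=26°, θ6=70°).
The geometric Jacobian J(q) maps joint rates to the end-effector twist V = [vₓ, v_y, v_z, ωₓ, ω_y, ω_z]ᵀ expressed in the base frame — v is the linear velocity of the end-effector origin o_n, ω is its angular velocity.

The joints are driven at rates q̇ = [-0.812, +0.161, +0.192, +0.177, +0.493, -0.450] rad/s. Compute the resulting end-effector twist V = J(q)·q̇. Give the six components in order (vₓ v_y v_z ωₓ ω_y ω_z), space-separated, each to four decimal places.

o_n = [0.9460, -0.4557, 0.9315]
J₁: ẑ×o_n = [0.4557, 0.9460, -0.0000], ω = ẑ
J2: z=[0.0000, 0.0000, 1.0000] o=[0.0999, 0.1960, 0.0000] → [0.6517, 0.8462, -0.0000, 0.0000, 0.0000, 1.0000]
J3: z=[0.9962, 0.0872, 0.0000] o=[0.1487, -0.3618, 0.6000] → [0.0289, -0.3303, -0.1630, 0.9962, 0.0872, 0.0000]
J4: z=[-0.0687, 0.7850, 0.6157] o=[0.2808, -0.6099, 0.9310] → [-0.0945, 0.4096, -0.5328, -0.0687, 0.7850, 0.6157]
J5: z=[-0.0687, 0.7850, 0.6157] o=[0.6085, -0.4595, 1.1331] → [-0.1606, 0.1939, -0.2652, -0.0687, 0.7850, 0.6157]
J6: z=[-0.2596, 0.5818, -0.7708] o=[0.8618, -0.3235, 1.1505] → [-0.2292, -0.1218, -0.0147, -0.2596, 0.5818, -0.7708]
V = J·q̇ = [-0.2523, -0.4724, -0.2497, 0.2621, 0.2809, 0.1083]

-0.2523 -0.4724 -0.2497 0.2621 0.2809 0.1083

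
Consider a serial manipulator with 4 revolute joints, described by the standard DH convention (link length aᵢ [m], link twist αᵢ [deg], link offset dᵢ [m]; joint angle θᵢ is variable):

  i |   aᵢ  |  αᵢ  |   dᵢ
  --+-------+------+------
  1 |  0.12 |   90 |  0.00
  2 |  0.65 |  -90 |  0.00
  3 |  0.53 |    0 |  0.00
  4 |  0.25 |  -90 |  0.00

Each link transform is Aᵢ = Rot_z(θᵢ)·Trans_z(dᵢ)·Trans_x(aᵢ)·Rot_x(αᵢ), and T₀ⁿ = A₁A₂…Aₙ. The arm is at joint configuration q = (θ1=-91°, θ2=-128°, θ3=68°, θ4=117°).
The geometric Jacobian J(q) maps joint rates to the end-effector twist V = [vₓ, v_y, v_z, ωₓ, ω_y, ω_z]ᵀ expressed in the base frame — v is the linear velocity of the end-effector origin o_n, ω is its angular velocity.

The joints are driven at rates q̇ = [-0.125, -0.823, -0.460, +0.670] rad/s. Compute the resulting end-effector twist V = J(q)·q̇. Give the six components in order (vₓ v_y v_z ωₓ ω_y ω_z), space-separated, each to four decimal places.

-0.1042 0.4740 0.1220 0.8200 -0.1798 -0.2543

o_n = [0.4739, 0.2409, -0.4724]
J₁: ẑ×o_n = [-0.2409, 0.4739, 0.0000], ω = ẑ
J2: z=[-0.9998, 0.0175, 0.0000] o=[-0.0021, -0.1200, 0.0000] → [-0.0082, -0.4723, -0.3691, -0.9998, 0.0175, 0.0000]
J3: z=[-0.0138, -0.7879, -0.6157] o=[0.0049, 0.2801, -0.5122] → [-0.0555, -0.2882, 0.3701, -0.0138, -0.7879, -0.6157]
J4: z=[-0.0138, -0.7879, -0.6157] o=[0.4984, 0.3938, -0.6687] → [-0.2488, 0.0178, -0.0172, -0.0138, -0.7879, -0.6157]
V = J·q̇ = [-0.1042, 0.4740, 0.1220, 0.8200, -0.1798, -0.2543]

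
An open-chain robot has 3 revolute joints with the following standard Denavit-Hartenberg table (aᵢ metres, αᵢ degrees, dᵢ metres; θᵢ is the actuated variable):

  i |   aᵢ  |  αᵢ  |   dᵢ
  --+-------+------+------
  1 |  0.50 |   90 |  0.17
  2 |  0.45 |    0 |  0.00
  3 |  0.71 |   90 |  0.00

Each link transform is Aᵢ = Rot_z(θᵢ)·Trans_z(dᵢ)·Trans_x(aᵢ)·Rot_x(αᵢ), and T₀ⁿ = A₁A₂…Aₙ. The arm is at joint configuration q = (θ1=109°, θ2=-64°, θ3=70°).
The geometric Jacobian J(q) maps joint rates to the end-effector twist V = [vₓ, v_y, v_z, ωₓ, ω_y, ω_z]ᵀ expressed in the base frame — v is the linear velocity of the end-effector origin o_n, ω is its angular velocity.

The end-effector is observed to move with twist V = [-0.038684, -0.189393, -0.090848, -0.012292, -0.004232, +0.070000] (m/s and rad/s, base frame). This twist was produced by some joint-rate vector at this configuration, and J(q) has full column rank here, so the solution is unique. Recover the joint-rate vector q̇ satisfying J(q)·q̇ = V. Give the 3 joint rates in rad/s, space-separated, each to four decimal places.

0.0700 -0.4140 0.4010

o_n = [-0.4569, 1.3269, -0.1602]
J₁: ẑ×o_n = [-1.3269, -0.4569, 0.0000], ω = ẑ
J2: z=[0.9455, 0.3256, 0.0000] o=[-0.1628, 0.4728, 0.1700] → [-0.1075, 0.3123, 0.9034, 0.9455, 0.3256, 0.0000]
J3: z=[0.9455, 0.3256, 0.0000] o=[-0.2270, 0.6593, -0.2345] → [0.0242, -0.0702, 0.7061, 0.9455, 0.3256, 0.0000]
q̇ = J⁺·V = [0.0700, -0.4140, 0.4010]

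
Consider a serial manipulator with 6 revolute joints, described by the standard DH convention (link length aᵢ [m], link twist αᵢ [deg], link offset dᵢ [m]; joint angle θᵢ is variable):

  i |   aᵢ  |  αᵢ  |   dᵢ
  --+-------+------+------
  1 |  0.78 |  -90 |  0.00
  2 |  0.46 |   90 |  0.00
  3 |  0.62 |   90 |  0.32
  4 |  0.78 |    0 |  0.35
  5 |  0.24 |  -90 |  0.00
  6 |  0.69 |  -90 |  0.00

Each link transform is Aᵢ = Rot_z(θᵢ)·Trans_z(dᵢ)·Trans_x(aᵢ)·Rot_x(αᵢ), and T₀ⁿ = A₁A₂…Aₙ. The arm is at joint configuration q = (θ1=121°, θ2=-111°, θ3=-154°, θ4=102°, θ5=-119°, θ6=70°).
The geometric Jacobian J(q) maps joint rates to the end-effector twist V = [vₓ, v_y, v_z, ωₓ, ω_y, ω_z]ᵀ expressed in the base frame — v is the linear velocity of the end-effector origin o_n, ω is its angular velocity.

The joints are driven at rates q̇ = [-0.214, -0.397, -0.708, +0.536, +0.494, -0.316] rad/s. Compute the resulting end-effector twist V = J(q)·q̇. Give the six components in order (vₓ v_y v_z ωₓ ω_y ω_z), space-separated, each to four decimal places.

-0.4720 -0.3599 -0.8464 -1.0417 0.6284 -0.1960

o_n = [0.5826, 0.3282, -0.5528]
J₁: ẑ×o_n = [-0.3282, 0.5826, 0.0000], ω = ẑ
J2: z=[-0.8572, -0.5150, 0.0000] o=[-0.4017, 0.6686, 0.0000] → [0.2847, -0.4738, 0.7987, -0.8572, -0.5150, 0.0000]
J3: z=[0.4808, -0.8002, -0.3584] o=[-0.3168, 0.5273, 0.4294] → [0.7147, 0.1500, 0.6240, 0.4808, -0.8002, -0.3584]
J4: z=[-0.8513, -0.3283, -0.4093] o=[-0.0328, 0.5824, -0.2055] → [0.0100, -0.5475, 0.4184, -0.8513, -0.3283, -0.4093]
J5: z=[-0.8513, -0.3283, -0.4093] o=[0.0020, -0.2244, -0.4861] → [0.2481, -0.2944, -0.2799, -0.8513, -0.3283, -0.4093]
J6: z=[0.5212, -0.6185, -0.5880] o=[0.0164, -0.0531, -0.6535] → [0.1619, -0.3854, 0.5489, 0.5212, -0.6185, -0.5880]
V = J·q̇ = [-0.4720, -0.3599, -0.8464, -1.0417, 0.6284, -0.1960]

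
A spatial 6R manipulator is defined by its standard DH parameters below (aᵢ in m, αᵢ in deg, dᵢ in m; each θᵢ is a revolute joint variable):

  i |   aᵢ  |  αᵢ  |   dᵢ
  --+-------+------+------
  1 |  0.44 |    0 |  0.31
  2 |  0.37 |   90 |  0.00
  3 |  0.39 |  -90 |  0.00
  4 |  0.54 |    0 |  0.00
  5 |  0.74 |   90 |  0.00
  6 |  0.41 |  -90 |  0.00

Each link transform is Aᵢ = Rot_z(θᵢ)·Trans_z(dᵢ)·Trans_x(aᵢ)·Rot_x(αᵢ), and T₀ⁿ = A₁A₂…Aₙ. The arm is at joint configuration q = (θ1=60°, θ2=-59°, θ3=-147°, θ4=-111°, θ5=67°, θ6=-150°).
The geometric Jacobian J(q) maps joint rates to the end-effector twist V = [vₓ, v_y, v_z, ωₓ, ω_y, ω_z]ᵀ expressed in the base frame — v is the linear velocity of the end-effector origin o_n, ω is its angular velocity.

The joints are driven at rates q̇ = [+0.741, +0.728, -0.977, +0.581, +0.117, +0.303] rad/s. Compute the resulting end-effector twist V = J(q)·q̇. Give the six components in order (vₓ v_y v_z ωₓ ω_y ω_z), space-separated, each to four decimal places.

0.2717 0.0067 0.3017 0.5434 0.7686 0.9982

o_n = [0.0948, -0.3928, 0.2241]
J₁: ẑ×o_n = [0.3928, 0.0948, -0.0000], ω = ẑ
J2: z=[0.0000, 0.0000, 1.0000] o=[0.2200, 0.3811, 0.3100] → [0.7738, -0.1252, 0.0000, 0.0000, 0.0000, 1.0000]
J3: z=[0.0175, -0.9998, 0.0000] o=[0.5899, 0.3875, 0.3100] → [0.0859, 0.0015, -0.5087, 0.0175, -0.9998, 0.0000]
J4: z=[0.5446, 0.0095, -0.8387] o=[0.2629, 0.3818, 0.0976] → [-0.6484, 0.0721, -0.4202, 0.5446, 0.0095, -0.8387]
J5: z=[0.5446, 0.0095, -0.8387] o=[0.4340, -0.1194, 0.2030] → [-0.2291, 0.2729, -0.1456, 0.5446, 0.0095, -0.8387]
J6: z=[0.5951, -0.7091, 0.3783] o=[-0.0034, -0.6412, -0.0869] → [-0.3145, -0.1479, 0.2175, 0.5951, -0.7091, 0.3783]
V = J·q̇ = [0.2717, 0.0067, 0.3017, 0.5434, 0.7686, 0.9982]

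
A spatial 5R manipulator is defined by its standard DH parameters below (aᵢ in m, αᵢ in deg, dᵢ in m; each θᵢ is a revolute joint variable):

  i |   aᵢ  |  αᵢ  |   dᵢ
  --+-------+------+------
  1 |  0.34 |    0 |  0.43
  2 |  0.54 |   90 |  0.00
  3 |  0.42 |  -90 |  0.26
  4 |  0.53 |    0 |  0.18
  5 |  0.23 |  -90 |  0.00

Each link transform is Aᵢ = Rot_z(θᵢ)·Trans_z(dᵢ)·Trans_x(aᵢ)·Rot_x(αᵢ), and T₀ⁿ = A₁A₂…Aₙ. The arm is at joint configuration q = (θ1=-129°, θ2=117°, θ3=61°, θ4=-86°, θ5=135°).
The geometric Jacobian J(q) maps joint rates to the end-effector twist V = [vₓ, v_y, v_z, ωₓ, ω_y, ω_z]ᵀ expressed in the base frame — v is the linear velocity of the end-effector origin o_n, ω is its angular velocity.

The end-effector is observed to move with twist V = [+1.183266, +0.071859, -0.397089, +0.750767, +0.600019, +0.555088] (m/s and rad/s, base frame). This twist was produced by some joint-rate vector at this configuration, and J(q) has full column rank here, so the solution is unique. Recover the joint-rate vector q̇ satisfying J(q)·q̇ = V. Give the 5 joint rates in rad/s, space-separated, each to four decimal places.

0.9800 -0.0870 -0.7430 -0.8670 0.1700

o_n = [0.3206, -1.0067, 1.0489]
J₁: ẑ×o_n = [1.0067, 0.3206, -0.0000], ω = ẑ
J2: z=[0.0000, 0.0000, 1.0000] o=[-0.2140, -0.2642, 0.4300] → [0.7425, 0.5346, -0.0000, 0.0000, 0.0000, 1.0000]
J3: z=[-0.2079, -0.9781, 0.0000] o=[0.3142, -0.3765, 0.4300] → [-0.6054, 0.1287, 0.1373, -0.2079, -0.9781, 0.0000]
J4: z=[-0.8555, 0.1818, 0.4848] o=[0.4593, -0.6732, 0.7973] → [0.2075, 0.1480, 0.3106, -0.8555, 0.1818, 0.4848]
J5: z=[-0.8555, 0.1818, 0.4848] o=[0.2130, -1.1613, 0.9169] → [-0.0509, 0.1651, -0.1518, -0.8555, 0.1818, 0.4848]
q̇ = J⁺·V = [0.9800, -0.0870, -0.7430, -0.8670, 0.1700]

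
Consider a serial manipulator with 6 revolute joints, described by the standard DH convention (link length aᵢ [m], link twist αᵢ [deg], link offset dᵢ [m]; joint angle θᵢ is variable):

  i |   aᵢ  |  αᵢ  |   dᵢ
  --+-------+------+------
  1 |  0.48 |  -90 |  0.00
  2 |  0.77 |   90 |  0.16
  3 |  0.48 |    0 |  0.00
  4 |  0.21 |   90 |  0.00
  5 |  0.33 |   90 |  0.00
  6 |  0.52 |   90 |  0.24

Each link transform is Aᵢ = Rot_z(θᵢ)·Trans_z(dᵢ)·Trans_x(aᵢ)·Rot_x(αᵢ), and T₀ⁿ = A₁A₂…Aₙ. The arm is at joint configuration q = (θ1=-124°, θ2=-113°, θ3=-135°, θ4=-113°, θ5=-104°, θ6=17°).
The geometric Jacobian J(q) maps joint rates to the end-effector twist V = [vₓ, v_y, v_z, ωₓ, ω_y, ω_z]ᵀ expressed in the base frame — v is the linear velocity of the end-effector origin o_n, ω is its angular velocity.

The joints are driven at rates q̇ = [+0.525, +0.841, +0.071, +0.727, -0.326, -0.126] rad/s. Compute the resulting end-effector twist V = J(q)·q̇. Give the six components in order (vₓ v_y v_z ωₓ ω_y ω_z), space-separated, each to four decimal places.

-0.1003 -0.8276 -0.2450 1.0090 0.0076 -0.0953

o_n = [-0.7815, -0.5699, 0.8940]
J₁: ẑ×o_n = [0.5699, -0.7815, 0.0000], ω = ẑ
J2: z=[0.8290, -0.5592, 0.0000] o=[-0.2684, -0.3979, 0.0000] → [-0.4999, -0.7411, -0.4295, 0.8290, -0.5592, 0.0000]
J3: z=[0.5147, 0.7631, -0.3907] o=[0.0325, -0.2380, 0.7088] → [0.0116, 0.2227, 0.4503, 0.5147, 0.7631, -0.3907]
J4: z=[0.5147, 0.7631, -0.3907] o=[-0.3231, -0.1581, 0.3964] → [0.2189, -0.0770, 0.1379, 0.5147, 0.7631, -0.3907]
J5: z=[0.5131, 0.0909, 0.8535] o=[-0.1788, -0.2925, 0.3239] → [0.2886, -0.8069, -0.0876, 0.5131, 0.0909, 0.8535]
J6: z=[-0.5419, 0.8054, 0.2401] o=[-0.3985, -0.4858, 0.4766] → [0.3564, 0.1342, 0.3541, -0.5419, 0.8054, 0.2401]
V = J·q̇ = [-0.1003, -0.8276, -0.2450, 1.0090, 0.0076, -0.0953]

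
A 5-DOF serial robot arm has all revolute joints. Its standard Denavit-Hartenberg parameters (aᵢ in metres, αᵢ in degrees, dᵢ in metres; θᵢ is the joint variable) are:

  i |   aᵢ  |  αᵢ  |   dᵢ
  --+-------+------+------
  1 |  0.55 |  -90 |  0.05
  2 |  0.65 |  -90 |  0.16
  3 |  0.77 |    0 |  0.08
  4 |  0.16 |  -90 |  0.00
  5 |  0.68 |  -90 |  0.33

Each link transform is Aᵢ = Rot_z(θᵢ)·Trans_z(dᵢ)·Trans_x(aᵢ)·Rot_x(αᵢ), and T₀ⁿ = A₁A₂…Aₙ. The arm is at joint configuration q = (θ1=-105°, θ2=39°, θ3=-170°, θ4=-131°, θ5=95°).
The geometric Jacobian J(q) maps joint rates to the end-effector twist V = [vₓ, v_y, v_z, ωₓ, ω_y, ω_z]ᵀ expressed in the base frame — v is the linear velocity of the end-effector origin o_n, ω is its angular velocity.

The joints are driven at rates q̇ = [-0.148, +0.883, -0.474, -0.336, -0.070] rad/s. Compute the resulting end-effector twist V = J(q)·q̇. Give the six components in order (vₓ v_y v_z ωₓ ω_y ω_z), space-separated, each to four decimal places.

o_n = [-0.1353, -0.6494, 0.7278]
J₁: ẑ×o_n = [0.6494, -0.1353, 0.0000], ω = ẑ
J2: z=[0.9659, -0.2588, 0.0000] o=[-0.1424, -0.5313, 0.0500] → [-0.1754, -0.6547, -0.1123, 0.9659, -0.2588, 0.0000]
J3: z=[0.1629, 0.6079, -0.7771] o=[-0.1185, -1.0606, -0.3591] → [0.9802, -0.1640, 0.0772, 0.1629, 0.6079, -0.7771]
J4: z=[0.1629, 0.6079, -0.7771] o=[0.1762, -0.4773, 0.0560] → [0.2747, 0.1326, 0.1613, 0.1629, 0.6079, -0.7771]
J5: z=[-0.3251, 0.7767, 0.5394] o=[0.0271, -0.5037, 0.0041] → [0.6407, 0.1476, 0.1735, -0.3251, 0.7767, 0.5394]
V = J·q̇ = [-0.8528, -0.5352, -0.2021, 0.7437, -0.7753, 0.4437]

-0.8528 -0.5352 -0.2021 0.7437 -0.7753 0.4437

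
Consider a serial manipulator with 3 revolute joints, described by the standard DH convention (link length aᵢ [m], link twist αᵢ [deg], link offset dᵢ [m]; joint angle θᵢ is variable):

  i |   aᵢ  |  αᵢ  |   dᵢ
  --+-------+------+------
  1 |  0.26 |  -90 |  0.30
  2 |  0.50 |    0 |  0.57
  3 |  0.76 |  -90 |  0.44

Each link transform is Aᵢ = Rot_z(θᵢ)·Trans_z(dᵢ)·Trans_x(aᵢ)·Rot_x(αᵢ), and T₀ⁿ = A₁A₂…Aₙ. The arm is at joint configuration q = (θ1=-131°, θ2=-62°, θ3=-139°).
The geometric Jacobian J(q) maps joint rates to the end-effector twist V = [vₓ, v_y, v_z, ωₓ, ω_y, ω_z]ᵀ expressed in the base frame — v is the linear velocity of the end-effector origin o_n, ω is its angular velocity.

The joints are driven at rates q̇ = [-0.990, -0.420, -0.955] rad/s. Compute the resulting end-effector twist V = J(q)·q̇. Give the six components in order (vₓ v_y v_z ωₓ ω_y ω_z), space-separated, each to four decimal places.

-0.6196 -1.0368 -0.8770 -1.0377 0.9021 -0.9900

o_n = [0.9032, -0.5005, 0.4691]
J₁: ẑ×o_n = [0.5005, 0.9032, -0.0000], ω = ẑ
J2: z=[0.7547, -0.6561, 0.0000] o=[-0.1706, -0.1962, 0.3000] → [-0.1109, -0.1276, 0.4748, 0.7547, -0.6561, 0.0000]
J3: z=[0.7547, -0.6561, 0.0000] o=[0.1056, -0.7473, 0.7415] → [0.1787, 0.2056, 0.7095, 0.7547, -0.6561, 0.0000]
V = J·q̇ = [-0.6196, -1.0368, -0.8770, -1.0377, 0.9021, -0.9900]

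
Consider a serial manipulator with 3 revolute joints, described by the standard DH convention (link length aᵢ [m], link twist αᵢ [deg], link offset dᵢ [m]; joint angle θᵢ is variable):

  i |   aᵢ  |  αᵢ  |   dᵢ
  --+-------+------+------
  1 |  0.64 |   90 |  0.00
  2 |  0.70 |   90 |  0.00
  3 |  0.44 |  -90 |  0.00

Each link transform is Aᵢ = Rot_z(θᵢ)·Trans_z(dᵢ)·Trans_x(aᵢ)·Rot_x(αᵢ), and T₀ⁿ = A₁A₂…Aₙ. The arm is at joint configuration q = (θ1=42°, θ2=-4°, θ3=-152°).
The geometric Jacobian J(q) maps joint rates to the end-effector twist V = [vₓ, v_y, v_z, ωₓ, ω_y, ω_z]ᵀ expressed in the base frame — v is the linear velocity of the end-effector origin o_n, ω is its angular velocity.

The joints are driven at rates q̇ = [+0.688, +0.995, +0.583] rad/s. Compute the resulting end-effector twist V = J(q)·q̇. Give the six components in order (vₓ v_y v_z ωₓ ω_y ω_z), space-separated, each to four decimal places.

o_n = [0.5683, 0.7897, -0.0217]
J₁: ẑ×o_n = [-0.7897, 0.5683, 0.0000], ω = ẑ
J2: z=[0.6691, -0.7431, 0.0000] o=[0.4756, 0.4282, 0.0000] → [0.0161, 0.0145, 0.3107, 0.6691, -0.7431, 0.0000]
J3: z=[-0.0518, -0.0467, -0.9976] o=[0.9945, 0.8955, -0.0488] → [-0.1068, 0.4266, -0.0144, -0.0518, -0.0467, -0.9976]
V = J·q̇ = [-0.5895, 0.6542, 0.3008, 0.6356, -0.7666, 0.1064]

-0.5895 0.6542 0.3008 0.6356 -0.7666 0.1064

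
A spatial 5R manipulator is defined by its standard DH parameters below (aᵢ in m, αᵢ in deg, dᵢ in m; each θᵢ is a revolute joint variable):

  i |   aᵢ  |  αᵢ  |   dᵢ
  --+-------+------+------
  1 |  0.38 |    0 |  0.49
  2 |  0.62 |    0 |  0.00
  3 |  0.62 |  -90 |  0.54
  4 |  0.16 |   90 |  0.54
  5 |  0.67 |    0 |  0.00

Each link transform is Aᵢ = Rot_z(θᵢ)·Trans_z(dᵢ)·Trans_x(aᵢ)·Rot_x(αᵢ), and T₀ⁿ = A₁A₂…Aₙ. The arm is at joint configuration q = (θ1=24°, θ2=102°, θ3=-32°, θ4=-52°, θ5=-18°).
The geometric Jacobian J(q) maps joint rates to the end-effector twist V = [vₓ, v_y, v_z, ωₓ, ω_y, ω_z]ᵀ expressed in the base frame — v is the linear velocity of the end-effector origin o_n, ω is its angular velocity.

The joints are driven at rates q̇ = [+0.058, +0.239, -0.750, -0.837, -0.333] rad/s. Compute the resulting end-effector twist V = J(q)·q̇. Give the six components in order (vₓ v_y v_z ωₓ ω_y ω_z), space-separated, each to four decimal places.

o_n = [-0.4269, 1.7410, 1.6582]
J₁: ẑ×o_n = [-1.7410, -0.4269, 0.0000], ω = ẑ
J2: z=[0.0000, 0.0000, 1.0000] o=[0.3471, 0.1546, 0.4900] → [-1.5865, -0.7741, 0.0000, 0.0000, 0.0000, 1.0000]
J3: z=[0.0000, 0.0000, 1.0000] o=[-0.0173, 0.6562, 0.4900] → [-1.0849, -0.4096, 0.0000, 0.0000, 0.0000, 1.0000]
J4: z=[-0.9976, -0.0698, 0.0000] o=[-0.0605, 1.2746, 1.0300] → [-0.0438, 0.6267, -0.4908, -0.9976, -0.0698, 0.0000]
J5: z=[0.0550, -0.7861, 0.6157] o=[-0.6061, 1.3352, 1.1561] → [-0.6445, 0.0827, 0.1632, 0.0550, -0.7861, 0.6157]
V = J·q̇ = [0.5848, -0.4546, 0.3565, 0.8167, 0.3202, -0.6580]

0.5848 -0.4546 0.3565 0.8167 0.3202 -0.6580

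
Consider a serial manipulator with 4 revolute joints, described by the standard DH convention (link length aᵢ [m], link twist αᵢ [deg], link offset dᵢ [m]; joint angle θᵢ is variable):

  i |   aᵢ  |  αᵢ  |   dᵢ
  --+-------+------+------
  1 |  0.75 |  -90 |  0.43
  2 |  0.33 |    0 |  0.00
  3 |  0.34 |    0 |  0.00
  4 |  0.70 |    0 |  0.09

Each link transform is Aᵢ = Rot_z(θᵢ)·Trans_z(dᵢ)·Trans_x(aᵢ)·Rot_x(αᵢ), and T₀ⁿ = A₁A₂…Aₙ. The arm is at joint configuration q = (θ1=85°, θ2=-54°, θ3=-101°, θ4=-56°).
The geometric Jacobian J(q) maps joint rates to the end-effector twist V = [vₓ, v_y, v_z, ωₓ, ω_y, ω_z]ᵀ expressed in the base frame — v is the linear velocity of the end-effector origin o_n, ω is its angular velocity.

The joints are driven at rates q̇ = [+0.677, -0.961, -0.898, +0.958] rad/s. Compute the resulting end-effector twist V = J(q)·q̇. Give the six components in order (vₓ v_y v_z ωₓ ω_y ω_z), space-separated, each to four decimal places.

-0.0468 -0.2567 -0.9271 0.8976 -0.0785 0.6770

o_n = [-0.0865, 0.0435, 0.4801]
J₁: ẑ×o_n = [-0.0435, -0.0865, 0.0000], ω = ẑ
J2: z=[-0.9962, 0.0872, 0.0000] o=[0.0654, 0.7471, 0.4300] → [0.0044, 0.0499, 0.7142, -0.9962, 0.0872, 0.0000]
J3: z=[-0.9962, 0.0872, 0.0000] o=[0.0823, 0.9404, 0.6970] → [-0.0189, -0.2160, 0.9082, -0.9962, 0.0872, 0.0000]
J4: z=[-0.9962, 0.0872, 0.0000] o=[0.0554, 0.6334, 0.8407] → [-0.0314, -0.3592, 0.6000, -0.9962, 0.0872, 0.0000]
V = J·q̇ = [-0.0468, -0.2567, -0.9271, 0.8976, -0.0785, 0.6770]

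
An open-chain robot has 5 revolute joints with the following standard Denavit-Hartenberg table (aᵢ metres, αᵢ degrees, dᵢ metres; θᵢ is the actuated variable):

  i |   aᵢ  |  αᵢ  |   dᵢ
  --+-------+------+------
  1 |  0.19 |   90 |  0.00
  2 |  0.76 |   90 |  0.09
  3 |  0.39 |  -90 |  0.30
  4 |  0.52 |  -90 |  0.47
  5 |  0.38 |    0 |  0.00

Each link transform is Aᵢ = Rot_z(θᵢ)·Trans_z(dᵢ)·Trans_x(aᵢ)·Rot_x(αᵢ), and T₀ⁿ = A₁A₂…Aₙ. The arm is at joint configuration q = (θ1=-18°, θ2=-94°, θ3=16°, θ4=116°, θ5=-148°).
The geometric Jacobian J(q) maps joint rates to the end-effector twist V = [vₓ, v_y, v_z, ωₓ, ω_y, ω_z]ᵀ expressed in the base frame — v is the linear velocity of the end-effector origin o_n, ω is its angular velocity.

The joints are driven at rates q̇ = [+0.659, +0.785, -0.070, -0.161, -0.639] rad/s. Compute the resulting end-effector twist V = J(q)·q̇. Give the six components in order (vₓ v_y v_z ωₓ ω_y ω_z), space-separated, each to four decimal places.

o_n = [-0.2459, -0.7812, -0.8559]
J₁: ẑ×o_n = [0.7812, -0.2459, 0.0000], ω = ẑ
J2: z=[-0.3090, -0.9511, 0.0000] o=[0.1807, -0.0587, 0.0000] → [0.8140, -0.2645, -0.1824, -0.3090, -0.9511, 0.0000]
J3: z=[-0.9487, 0.3083, 0.0698] o=[0.1025, -0.1279, -0.7581] → [0.0154, -0.1170, 0.7272, -0.9487, 0.3083, 0.0698]
J4: z=[-0.2788, -0.9202, 0.2750] o=[-0.2402, -0.1296, -1.1112] → [-0.0558, 0.0696, 0.1765, -0.2788, -0.9202, 0.2750]
J5: z=[-0.2820, 0.3521, 0.8925] o=[0.1061, -0.6511, -0.7960] → [0.0950, -0.3310, 0.1606, -0.2820, 0.3521, 0.8925]
V = J·q̇ = [1.1010, -0.1611, -0.3252, 0.0489, -0.8450, 0.0396]

1.1010 -0.1611 -0.3252 0.0489 -0.8450 0.0396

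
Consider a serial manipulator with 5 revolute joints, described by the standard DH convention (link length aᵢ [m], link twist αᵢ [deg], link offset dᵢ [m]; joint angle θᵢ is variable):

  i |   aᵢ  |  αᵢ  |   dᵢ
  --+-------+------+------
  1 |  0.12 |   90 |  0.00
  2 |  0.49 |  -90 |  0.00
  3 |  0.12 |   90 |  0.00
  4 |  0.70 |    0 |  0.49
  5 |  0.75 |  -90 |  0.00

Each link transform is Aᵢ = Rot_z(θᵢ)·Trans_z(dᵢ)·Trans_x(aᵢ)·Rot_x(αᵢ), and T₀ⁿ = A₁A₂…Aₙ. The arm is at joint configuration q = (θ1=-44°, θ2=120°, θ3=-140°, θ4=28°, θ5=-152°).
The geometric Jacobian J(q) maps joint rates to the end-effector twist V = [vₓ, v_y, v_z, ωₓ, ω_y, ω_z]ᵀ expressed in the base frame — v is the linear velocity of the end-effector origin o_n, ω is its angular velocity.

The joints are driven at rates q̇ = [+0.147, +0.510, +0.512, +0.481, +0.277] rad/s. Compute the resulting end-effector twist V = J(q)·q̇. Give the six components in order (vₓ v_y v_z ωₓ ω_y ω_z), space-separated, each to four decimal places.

-0.2163 -0.3855 -0.1260 -0.0946 0.1896 -0.5310

o_n = [0.4122, -0.1610, 0.0867]
J₁: ẑ×o_n = [0.1610, 0.4122, -0.0000], ω = ẑ
J2: z=[-0.6947, -0.7193, 0.0000] o=[0.0863, -0.0834, 0.0000] → [-0.0624, 0.0603, 0.2884, -0.6947, -0.7193, 0.0000]
J3: z=[-0.6230, 0.6016, -0.5000] o=[-0.0899, 0.0868, 0.4244] → [-0.3270, -0.4614, -0.1477, -0.6230, 0.6016, -0.5000]
J4: z=[0.7633, 0.3278, -0.5567] o=[-0.1104, -0.0006, 0.3447] → [-0.1739, -0.0940, -0.2938, 0.7633, 0.3278, -0.5567]
J5: z=[0.7633, 0.3278, -0.5567] o=[-0.0468, -0.0925, -0.5024] → [0.1549, -0.7052, -0.2028, 0.7633, 0.3278, -0.5567]
V = J·q̇ = [-0.2163, -0.3855, -0.1260, -0.0946, 0.1896, -0.5310]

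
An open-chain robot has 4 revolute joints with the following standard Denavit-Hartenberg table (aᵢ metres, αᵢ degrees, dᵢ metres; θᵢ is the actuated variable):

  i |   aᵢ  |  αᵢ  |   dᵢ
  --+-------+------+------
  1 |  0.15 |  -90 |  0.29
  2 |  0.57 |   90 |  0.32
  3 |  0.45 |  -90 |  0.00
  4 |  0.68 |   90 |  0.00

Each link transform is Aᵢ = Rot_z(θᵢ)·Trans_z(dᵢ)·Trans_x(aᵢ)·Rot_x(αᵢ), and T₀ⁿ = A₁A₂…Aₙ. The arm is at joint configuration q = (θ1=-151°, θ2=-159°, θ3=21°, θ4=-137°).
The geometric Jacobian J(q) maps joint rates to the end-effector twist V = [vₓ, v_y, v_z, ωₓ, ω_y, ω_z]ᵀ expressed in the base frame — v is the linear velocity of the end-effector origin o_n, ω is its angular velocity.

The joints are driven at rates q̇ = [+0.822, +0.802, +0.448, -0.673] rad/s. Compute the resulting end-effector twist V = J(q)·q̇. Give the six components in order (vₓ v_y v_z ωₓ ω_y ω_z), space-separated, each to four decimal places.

o_n = [0.5904, -0.0192, 0.0455]
J₁: ẑ×o_n = [0.0192, 0.5904, -0.0000], ω = ẑ
J2: z=[0.4848, -0.8746, 0.0000] o=[-0.1312, -0.0727, 0.2900] → [0.2139, 0.1185, 0.6571, 0.4848, -0.8746, 0.0000]
J3: z=[0.3134, 0.1737, -0.9336] o=[0.4894, -0.0946, 0.4943] → [-0.0076, 0.0463, 0.0061, 0.3134, 0.1737, -0.9336]
J4: z=[0.1600, -0.9787, -0.1284] o=[0.9106, -0.0455, 0.6448] → [0.5900, 0.1370, -0.3091, 0.1600, -0.9787, -0.1284]
V = J·q̇ = [-0.2131, 0.5090, 0.7378, 0.4216, 0.0351, 0.4902]

-0.2131 0.5090 0.7378 0.4216 0.0351 0.4902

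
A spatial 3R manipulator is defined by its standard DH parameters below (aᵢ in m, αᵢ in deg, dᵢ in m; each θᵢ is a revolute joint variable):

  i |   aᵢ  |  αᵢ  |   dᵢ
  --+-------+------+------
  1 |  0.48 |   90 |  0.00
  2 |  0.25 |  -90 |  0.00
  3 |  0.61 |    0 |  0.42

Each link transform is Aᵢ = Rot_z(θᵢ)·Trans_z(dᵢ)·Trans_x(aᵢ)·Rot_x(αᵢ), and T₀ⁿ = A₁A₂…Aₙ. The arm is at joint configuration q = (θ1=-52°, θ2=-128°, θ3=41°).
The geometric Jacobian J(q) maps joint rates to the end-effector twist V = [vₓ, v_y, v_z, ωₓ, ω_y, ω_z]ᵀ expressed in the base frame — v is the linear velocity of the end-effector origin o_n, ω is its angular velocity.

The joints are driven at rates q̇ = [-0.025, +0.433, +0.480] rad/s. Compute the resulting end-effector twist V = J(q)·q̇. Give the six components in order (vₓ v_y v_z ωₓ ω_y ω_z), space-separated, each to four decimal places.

0.4639 -0.2500 0.1053 -0.1083 -0.5646 -0.3205

o_n = [0.5454, -0.0480, -0.8184]
J₁: ẑ×o_n = [0.0480, 0.5454, -0.0000], ω = ẑ
J2: z=[-0.7880, -0.6157, 0.0000] o=[0.2955, -0.3782, 0.0000] → [0.5038, -0.6449, -0.1064, -0.7880, -0.6157, 0.0000]
J3: z=[0.4851, -0.6210, -0.6157] o=[0.2008, -0.2570, -0.1970] → [0.5145, 0.0893, 0.3154, 0.4851, -0.6210, -0.6157]
V = J·q̇ = [0.4639, -0.2500, 0.1053, -0.1083, -0.5646, -0.3205]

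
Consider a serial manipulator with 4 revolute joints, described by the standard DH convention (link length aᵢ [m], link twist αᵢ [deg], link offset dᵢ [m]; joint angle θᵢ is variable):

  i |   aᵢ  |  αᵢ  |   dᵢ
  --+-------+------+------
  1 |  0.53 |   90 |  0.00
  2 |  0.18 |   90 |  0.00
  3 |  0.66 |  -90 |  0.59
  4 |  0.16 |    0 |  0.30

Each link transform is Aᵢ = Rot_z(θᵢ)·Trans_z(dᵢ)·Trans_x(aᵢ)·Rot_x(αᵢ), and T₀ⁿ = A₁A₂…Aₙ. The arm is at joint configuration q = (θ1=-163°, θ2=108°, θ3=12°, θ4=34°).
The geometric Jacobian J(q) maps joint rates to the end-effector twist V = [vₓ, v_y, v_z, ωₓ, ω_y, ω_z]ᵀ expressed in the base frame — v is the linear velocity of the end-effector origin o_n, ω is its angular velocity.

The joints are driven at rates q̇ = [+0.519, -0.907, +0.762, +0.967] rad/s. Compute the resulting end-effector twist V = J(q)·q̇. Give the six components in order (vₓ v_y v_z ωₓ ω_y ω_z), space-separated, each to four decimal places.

o_n = [-0.8322, 0.2248, 1.0039]
J₁: ẑ×o_n = [-0.2248, -0.8322, 0.0000], ω = ẑ
J2: z=[-0.2924, 0.9563, 0.0000] o=[-0.5068, -0.1550, 0.0000] → [0.9601, 0.2935, 0.2001, -0.2924, 0.9563, 0.0000]
J3: z=[-0.9095, -0.2781, 0.3090] o=[-0.4536, -0.1387, 0.1712] → [-0.3439, 0.6404, -0.4358, -0.9095, -0.2781, 0.3090]
J4: z=[-0.3474, 0.9166, -0.1977] o=[-0.8396, -0.1132, 0.9675] → [0.1002, 0.0112, -0.1242, -0.3474, 0.9166, -0.1977]
V = J·q̇ = [-1.1525, -0.1993, -0.6337, -0.7638, -0.1929, 0.5633]

-1.1525 -0.1993 -0.6337 -0.7638 -0.1929 0.5633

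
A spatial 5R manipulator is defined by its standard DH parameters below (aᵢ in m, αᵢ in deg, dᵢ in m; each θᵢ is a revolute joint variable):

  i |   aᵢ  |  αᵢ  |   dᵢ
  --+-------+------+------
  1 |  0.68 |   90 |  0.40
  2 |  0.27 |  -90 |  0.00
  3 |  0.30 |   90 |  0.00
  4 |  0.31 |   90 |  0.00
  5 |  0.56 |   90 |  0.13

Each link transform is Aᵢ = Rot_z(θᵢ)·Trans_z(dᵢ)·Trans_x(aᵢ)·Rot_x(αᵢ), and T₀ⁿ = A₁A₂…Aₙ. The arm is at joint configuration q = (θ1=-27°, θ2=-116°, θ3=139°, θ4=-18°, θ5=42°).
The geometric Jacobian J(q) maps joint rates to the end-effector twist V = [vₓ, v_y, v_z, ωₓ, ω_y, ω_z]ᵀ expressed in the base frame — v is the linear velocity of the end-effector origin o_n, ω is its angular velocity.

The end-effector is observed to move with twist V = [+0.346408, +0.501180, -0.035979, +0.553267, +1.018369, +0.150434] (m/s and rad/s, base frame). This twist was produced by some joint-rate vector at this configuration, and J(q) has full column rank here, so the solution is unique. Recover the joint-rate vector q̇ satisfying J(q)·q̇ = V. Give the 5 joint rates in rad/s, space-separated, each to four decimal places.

0.3870 -0.4890 -0.7580 0.6360 -0.9350

o_n = [0.8173, 0.6008, 0.7337]
J₁: ẑ×o_n = [-0.6008, 0.8173, 0.0000], ω = ẑ
J2: z=[-0.4540, -0.8910, 0.0000] o=[0.6059, -0.3087, 0.4000] → [-0.2973, 0.1515, -0.2245, -0.4540, -0.8910, 0.0000]
J3: z=[0.8008, -0.4080, -0.4384] o=[0.5004, -0.2550, 0.1573] → [0.1400, -0.6005, 0.8146, 0.8008, -0.4080, -0.4384]
J4: z=[0.0864, 0.8030, -0.5897] o=[0.6782, -0.1247, 0.3608] → [0.7272, -0.1142, -0.0491, 0.0864, 0.8030, -0.5897]
J5: z=[-0.9448, 0.2539, 0.2073] o=[0.7762, 0.0425, 0.6028] → [-0.0825, 0.1321, -0.5379, -0.9448, 0.2539, 0.2073]
q̇ = J⁺·V = [0.3870, -0.4890, -0.7580, 0.6360, -0.9350]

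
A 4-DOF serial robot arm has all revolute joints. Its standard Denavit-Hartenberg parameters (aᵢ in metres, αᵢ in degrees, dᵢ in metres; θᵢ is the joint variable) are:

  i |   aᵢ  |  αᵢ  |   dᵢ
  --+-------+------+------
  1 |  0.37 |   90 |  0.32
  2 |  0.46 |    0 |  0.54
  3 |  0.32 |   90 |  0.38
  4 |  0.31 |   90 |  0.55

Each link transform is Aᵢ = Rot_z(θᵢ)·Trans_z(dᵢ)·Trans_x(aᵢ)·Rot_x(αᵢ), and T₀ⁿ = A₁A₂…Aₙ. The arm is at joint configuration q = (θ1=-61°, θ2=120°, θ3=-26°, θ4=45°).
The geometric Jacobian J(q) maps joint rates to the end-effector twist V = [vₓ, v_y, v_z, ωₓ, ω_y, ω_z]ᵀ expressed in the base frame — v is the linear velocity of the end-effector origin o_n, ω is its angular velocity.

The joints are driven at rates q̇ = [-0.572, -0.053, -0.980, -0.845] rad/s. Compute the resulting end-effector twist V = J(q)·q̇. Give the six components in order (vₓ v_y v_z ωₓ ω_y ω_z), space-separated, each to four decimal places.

-0.1871 -0.0486 -0.3309 0.4948 1.2381 -0.6309

o_n = [-0.6807, -1.1217, 1.2946]
J₁: ẑ×o_n = [1.1217, -0.6807, 0.0000], ω = ẑ
J2: z=[-0.8746, -0.4848, 0.0000] o=[0.1794, -0.3236, 0.3200] → [-0.4725, 0.8524, 0.2810, -0.8746, -0.4848, 0.0000]
J3: z=[-0.8746, -0.4848, 0.0000] o=[-0.4044, -0.3842, 0.7184] → [-0.2794, 0.5040, 0.5110, -0.8746, -0.4848, 0.0000]
J4: z=[0.4836, -0.8725, 0.0698] o=[-0.7476, -0.5489, 1.0376] → [-0.1843, -0.1196, -0.2187, 0.4836, -0.8725, 0.0698]
V = J·q̇ = [-0.1871, -0.0486, -0.3309, 0.4948, 1.2381, -0.6309]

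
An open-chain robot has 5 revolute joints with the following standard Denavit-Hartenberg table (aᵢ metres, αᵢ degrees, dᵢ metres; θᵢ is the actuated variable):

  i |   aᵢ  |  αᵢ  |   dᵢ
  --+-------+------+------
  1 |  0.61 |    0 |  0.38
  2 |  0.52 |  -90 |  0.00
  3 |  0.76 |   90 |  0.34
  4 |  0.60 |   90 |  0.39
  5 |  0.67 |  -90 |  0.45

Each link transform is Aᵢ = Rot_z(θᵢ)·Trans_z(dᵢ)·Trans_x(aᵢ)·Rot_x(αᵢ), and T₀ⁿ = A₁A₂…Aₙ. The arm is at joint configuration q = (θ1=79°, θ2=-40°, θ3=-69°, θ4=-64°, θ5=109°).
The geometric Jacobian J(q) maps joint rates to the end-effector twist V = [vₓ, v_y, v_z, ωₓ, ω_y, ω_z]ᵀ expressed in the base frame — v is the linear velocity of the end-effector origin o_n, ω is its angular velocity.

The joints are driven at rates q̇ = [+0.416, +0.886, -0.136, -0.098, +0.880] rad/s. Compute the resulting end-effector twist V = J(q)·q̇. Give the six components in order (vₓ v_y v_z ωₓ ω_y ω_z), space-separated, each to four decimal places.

-0.2068 0.3416 -0.4509 0.1792 -0.5263 0.5285

o_n = [0.0497, 0.2868, 1.2350]
J₁: ẑ×o_n = [-0.2868, 0.0497, 0.0000], ω = ẑ
J2: z=[0.0000, 0.0000, 1.0000] o=[0.1164, 0.5988, 0.3800] → [0.3120, -0.0666, 0.0000, 0.0000, 0.0000, 1.0000]
J3: z=[-0.6293, 0.7771, 0.0000] o=[0.5205, 0.9260, 0.3800] → [0.6645, 0.5381, 0.7681, -0.6293, 0.7771, 0.0000]
J4: z=[-0.7255, -0.5875, 0.3584] o=[0.5182, 1.3617, 1.0895] → [0.2997, -0.0623, 0.5046, -0.7255, -0.5875, 0.3584]
J5: z=[0.0256, -0.5434, -0.8391] o=[0.6479, 0.7728, 1.4748] → [-0.2774, 0.5080, -0.3374, 0.0256, -0.5434, -0.8391]
V = J·q̇ = [-0.2068, 0.3416, -0.4509, 0.1792, -0.5263, 0.5285]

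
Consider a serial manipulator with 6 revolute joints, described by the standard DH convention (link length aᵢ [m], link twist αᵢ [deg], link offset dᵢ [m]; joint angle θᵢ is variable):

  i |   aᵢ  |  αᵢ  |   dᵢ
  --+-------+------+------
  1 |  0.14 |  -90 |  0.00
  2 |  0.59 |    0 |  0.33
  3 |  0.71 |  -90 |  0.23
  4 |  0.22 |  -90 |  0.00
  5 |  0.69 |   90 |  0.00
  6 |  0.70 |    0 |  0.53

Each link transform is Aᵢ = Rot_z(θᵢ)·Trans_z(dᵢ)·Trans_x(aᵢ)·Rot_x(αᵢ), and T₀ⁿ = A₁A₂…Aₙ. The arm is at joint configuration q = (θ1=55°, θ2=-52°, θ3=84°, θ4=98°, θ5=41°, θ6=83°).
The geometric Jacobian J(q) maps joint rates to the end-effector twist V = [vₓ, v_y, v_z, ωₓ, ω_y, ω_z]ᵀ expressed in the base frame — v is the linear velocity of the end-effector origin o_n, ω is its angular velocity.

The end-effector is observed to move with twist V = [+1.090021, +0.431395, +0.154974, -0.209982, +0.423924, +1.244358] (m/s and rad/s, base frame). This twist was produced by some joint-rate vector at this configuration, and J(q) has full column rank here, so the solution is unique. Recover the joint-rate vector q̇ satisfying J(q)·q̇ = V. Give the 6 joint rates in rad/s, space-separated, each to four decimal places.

o_n = [0.6516, 0.0851, 0.6304]
J₁: ẑ×o_n = [-0.0851, 0.6516, 0.0000], ω = ẑ
J2: z=[-0.8192, 0.5736, 0.0000] o=[0.0803, 0.1147, 0.0000] → [0.3616, 0.5164, -0.3034, -0.8192, 0.5736, 0.0000]
J3: z=[-0.8192, 0.5736, 0.0000] o=[0.0183, 0.6015, 0.4649] → [0.0949, 0.1356, 0.0598, -0.8192, 0.5736, 0.0000]
J4: z=[-0.3039, -0.4341, -0.8480] o=[0.1753, 1.2267, 0.0887] → [-1.2033, -0.2392, 0.5537, -0.3039, -0.4341, -0.8480]
J5: z=[-0.5957, -0.6081, 0.5248] o=[0.3388, 1.0804, 0.1049] → [0.2028, 0.4772, 0.7831, -0.5957, -0.6081, 0.5248]
J6: z=[0.2584, -0.7637, -0.5916] o=[0.8636, 0.9308, 0.5272] → [-0.5792, 0.0988, -0.3805, 0.2584, -0.7637, -0.5916]
q̇ = J⁺·V = [0.2220, -0.0400, 0.0960, -0.6340, 0.3960, -0.4680]

0.2220 -0.0400 0.0960 -0.6340 0.3960 -0.4680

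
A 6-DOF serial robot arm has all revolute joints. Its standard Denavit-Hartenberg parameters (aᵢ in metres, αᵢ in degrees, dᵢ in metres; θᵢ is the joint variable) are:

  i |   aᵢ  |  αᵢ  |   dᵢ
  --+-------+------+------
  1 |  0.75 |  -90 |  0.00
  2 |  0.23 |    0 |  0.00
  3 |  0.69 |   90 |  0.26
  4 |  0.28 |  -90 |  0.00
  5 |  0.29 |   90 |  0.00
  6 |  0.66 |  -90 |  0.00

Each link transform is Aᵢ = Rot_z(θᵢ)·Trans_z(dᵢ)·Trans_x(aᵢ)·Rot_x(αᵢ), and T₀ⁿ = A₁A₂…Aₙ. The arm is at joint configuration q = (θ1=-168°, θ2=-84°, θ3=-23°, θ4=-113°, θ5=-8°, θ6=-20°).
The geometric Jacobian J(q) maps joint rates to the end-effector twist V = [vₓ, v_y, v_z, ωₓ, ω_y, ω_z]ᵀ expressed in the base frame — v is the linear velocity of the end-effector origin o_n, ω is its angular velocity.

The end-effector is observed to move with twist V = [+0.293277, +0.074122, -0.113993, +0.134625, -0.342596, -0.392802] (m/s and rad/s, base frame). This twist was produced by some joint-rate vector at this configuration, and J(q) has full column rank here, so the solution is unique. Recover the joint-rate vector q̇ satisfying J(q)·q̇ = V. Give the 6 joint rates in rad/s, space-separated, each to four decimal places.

o_n = [-0.7864, 0.5886, 0.2114]
J₁: ẑ×o_n = [-0.5886, -0.7864, 0.0000], ω = ẑ
J2: z=[0.2079, -0.9781, 0.0000] o=[-0.7336, -0.1559, 0.0000] → [-0.2068, -0.0440, 0.1031, 0.2079, -0.9781, 0.0000]
J3: z=[0.2079, -0.9781, 0.0000] o=[-0.7571, -0.1609, 0.2287] → [0.0169, 0.0036, 0.1272, 0.2079, -0.9781, 0.0000]
J4: z=[0.9354, 0.1988, -0.2924] o=[-0.5057, -0.3733, 0.8886] → [0.1466, 0.7155, 0.9556, 0.9354, 0.1988, -0.2924]
J5: z=[0.1820, 0.4381, 0.8803] o=[-0.5906, -0.1278, 0.7840] → [-0.8815, -0.0682, 0.2162, 0.1820, 0.4381, 0.8803]
J6: z=[0.9685, 0.0749, -0.2375] o=[-0.6399, 0.1319, 0.6649] → [0.0745, 0.4739, 0.4532, 0.9685, 0.0749, -0.2375]
q̇ = J⁺·V = [-0.0570, 0.2190, -0.0470, -0.2520, -0.3540, 0.4120]

-0.0570 0.2190 -0.0470 -0.2520 -0.3540 0.4120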